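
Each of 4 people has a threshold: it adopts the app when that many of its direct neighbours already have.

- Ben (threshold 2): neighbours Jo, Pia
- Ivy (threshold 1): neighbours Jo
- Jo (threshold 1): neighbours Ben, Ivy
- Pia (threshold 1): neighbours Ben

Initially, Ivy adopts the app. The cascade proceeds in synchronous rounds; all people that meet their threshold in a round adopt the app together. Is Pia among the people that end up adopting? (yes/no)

Round 1 — Ivy adopts the app (initial).
Round 2 — checking thresholds:
  Jo: 1 of 2 neighbours ≥ 1, adopts the app.
Round 3 — no new adoptions; cascade stops.

no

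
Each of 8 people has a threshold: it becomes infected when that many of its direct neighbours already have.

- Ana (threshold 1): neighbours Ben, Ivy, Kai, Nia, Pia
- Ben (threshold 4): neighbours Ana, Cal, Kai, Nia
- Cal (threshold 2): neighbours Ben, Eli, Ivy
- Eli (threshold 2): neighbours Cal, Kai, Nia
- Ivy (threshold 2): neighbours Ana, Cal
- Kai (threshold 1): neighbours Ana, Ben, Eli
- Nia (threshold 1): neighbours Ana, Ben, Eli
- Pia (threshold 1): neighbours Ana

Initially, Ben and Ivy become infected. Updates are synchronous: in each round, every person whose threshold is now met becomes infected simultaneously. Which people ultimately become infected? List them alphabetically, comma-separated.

Round 1 — Ben, Ivy become infected (initial).
Round 2 — checking thresholds:
  Ana: 2 of 5 neighbours ≥ 1, becomes infected.
  Cal: 2 of 3 neighbours ≥ 2, becomes infected.
  Kai: 1 of 3 neighbours ≥ 1, becomes infected.
  Nia: 1 of 3 neighbours ≥ 1, becomes infected.
Round 3 — checking thresholds:
  Eli: 3 of 3 neighbours ≥ 2, becomes infected.
  Pia: 1 of 1 neighbours ≥ 1, becomes infected.
Round 4 — no new infections; cascade stops.

Ana, Ben, Cal, Eli, Ivy, Kai, Nia, Pia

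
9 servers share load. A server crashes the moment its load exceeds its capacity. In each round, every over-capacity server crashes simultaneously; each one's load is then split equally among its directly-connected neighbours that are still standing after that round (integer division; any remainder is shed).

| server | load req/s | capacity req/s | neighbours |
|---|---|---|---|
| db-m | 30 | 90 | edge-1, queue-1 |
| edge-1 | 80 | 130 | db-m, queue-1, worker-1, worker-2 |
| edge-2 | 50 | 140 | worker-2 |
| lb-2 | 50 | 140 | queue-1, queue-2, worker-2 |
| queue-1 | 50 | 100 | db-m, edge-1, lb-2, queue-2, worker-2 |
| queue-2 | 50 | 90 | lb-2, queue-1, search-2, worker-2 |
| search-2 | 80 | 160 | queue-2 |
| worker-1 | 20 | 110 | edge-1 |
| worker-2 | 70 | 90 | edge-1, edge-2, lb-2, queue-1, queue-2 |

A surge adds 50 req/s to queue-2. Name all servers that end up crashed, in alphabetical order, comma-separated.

queue-2, worker-2

Round 1 — queue-2 at 100 > 90. queue-2 crashes.
  queue-2 sheds 100 req/s to lb-2, queue-1, search-2, worker-2: 25 each.
    lb-2: 50+25 = 75 ≤ 140
    queue-1: 50+25 = 75 ≤ 100
    search-2: 80+25 = 105 ≤ 160
    worker-2: 70+25 = 95 > 90
Round 2 — worker-2 crashes.
  worker-2 sheds 95 req/s to edge-1, edge-2, lb-2, queue-1: 23 each (3 lost).
    edge-1: 80+23 = 103 ≤ 130
    edge-2: 50+23 = 73 ≤ 140
    lb-2: 75+23 = 98 ≤ 140
    queue-1: 75+23 = 98 ≤ 100
No further crashes.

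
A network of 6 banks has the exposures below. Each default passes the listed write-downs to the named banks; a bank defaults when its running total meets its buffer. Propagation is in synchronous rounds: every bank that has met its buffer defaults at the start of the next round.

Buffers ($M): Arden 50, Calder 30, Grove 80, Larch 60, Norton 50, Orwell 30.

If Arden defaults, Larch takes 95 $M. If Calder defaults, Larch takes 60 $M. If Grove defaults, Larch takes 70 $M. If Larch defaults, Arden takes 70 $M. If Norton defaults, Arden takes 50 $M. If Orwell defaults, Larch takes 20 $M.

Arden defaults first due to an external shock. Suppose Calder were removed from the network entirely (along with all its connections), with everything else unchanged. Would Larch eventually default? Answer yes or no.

With Calder removed:
Round 1 — Arden defaults (initial).
  Larch: +95 → 95 ≥ 60
Round 2 — Larch defaults.
No further defaults.

yes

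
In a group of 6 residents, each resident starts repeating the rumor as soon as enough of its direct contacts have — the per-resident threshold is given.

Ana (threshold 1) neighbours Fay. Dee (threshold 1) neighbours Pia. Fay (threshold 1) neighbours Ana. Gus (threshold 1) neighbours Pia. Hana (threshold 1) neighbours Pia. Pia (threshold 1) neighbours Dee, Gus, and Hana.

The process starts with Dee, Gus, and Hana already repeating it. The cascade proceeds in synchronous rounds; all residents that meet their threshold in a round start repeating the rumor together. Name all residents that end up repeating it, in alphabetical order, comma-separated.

Round 1 — Dee, Gus, Hana start repeating the rumor (initial).
Round 2 — checking thresholds:
  Pia: 3 of 3 neighbours ≥ 1, starts repeating the rumor.
Round 3 — no new spreads; cascade stops.

Dee, Gus, Hana, Pia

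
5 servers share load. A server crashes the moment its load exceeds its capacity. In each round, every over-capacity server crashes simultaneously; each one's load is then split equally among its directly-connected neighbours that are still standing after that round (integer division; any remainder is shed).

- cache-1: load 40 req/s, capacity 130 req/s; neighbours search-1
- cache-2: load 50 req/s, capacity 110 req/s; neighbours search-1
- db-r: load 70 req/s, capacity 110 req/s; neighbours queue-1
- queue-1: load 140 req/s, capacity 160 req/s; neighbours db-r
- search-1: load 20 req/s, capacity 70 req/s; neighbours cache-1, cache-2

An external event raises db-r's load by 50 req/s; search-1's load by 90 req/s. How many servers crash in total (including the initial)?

3

Round 1 — db-r at 120 > 110; search-1 at 110 > 70. db-r, search-1 crash.
  db-r sheds 120 req/s to queue-1: 120 each.
    queue-1: 140+120 = 260 > 160
  search-1 sheds 110 req/s to cache-1, cache-2: 55 each.
    cache-1: 40+55 = 95 ≤ 130
    cache-2: 50+55 = 105 ≤ 110
Round 2 — queue-1 crashes.
  queue-1 sheds 260 req/s: no online neighbours, lost.
No further crashes.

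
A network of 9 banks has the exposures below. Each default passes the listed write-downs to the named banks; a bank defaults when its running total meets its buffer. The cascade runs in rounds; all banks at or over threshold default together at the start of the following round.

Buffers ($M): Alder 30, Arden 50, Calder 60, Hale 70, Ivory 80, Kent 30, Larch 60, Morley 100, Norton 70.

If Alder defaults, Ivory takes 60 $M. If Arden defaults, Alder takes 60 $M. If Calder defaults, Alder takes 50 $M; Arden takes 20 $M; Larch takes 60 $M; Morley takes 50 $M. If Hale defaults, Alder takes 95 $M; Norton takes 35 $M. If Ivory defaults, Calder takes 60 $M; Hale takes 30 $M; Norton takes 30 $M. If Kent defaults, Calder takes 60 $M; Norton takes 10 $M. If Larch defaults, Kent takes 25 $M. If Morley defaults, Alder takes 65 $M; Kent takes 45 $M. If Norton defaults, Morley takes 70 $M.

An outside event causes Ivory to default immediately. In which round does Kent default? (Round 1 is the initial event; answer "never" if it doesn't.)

Round 1 — Ivory defaults (initial).
  Calder: +60 → 60 ≥ 60
  Hale: +30 → 30 < 70
  Norton: +30 → 30 < 70
Round 2 — Calder defaults.
  Alder: +50 → 50 ≥ 30
  Arden: +20 → 20 < 50
  Larch: +60 → 60 ≥ 60
  Morley: +50 → 50 < 100
Round 3 — Alder, Larch default.
  Kent: +25 → 25 < 30
No further defaults.

never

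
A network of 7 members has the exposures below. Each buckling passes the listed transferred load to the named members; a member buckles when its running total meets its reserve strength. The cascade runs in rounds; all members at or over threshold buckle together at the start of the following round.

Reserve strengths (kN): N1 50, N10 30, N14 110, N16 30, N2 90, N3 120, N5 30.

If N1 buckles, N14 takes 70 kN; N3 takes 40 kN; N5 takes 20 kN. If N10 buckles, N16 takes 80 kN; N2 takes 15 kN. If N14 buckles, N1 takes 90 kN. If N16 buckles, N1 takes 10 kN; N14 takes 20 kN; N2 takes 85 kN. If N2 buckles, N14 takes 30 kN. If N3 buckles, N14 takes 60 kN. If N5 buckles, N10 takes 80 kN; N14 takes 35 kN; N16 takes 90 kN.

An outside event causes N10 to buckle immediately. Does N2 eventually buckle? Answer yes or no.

yes

Round 1 — N10 buckles (initial).
  N16: +80 → 80 ≥ 30
  N2: +15 → 15 < 90
Round 2 — N16 buckles.
  N1: +10 → 10 < 50
  N14: +20 → 20 < 110
  N2: +85 → 100 ≥ 90
Round 3 — N2 buckles.
  N14: +30 → 50 < 110
No further bucklings.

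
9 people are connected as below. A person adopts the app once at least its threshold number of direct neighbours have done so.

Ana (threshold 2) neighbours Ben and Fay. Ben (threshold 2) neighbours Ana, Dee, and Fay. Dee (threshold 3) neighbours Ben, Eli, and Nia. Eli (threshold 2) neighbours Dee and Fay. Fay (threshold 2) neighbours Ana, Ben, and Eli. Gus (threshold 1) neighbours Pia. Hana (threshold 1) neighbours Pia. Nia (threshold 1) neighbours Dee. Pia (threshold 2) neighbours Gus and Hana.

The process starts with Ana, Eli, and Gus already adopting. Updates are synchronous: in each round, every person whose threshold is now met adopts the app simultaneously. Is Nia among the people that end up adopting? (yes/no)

Round 1 — Ana, Eli, Gus adopt the app (initial).
Round 2 — checking thresholds:
  Ben: 1 of 3 neighbours < 2, holds.
  Dee: 1 of 3 neighbours < 3, holds.
  Fay: 2 of 3 neighbours ≥ 2, adopts the app.
  Pia: 1 of 2 neighbours < 2, holds.
Round 3 — checking thresholds:
  Ben: 2 of 3 neighbours ≥ 2, adopts the app.
  Dee: 1 of 3 neighbours < 3, holds.
  Pia: 1 of 2 neighbours < 2, holds.
Round 4 — no new adoptions; cascade stops.

no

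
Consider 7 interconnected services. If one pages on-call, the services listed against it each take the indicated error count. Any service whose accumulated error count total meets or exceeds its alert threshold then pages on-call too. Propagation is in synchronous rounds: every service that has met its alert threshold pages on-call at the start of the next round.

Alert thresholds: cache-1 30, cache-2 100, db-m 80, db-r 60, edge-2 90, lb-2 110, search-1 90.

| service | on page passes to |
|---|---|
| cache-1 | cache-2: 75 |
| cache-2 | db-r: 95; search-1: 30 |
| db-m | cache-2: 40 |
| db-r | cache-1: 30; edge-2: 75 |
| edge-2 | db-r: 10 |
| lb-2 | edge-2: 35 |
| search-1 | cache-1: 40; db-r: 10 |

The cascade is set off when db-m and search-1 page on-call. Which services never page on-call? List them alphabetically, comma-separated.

Round 1 — db-m, search-1 page on-call (initial).
  cache-1: +40 → 40 ≥ 30
  cache-2: +40 → 40 < 100
  db-r: +10 → 10 < 60
Round 2 — cache-1 pages on-call.
  cache-2: +75 → 115 ≥ 100
Round 3 — cache-2 pages on-call.
  db-r: +95 → 105 ≥ 60
Round 4 — db-r pages on-call.
  edge-2: +75 → 75 < 90
No further pages.

edge-2, lb-2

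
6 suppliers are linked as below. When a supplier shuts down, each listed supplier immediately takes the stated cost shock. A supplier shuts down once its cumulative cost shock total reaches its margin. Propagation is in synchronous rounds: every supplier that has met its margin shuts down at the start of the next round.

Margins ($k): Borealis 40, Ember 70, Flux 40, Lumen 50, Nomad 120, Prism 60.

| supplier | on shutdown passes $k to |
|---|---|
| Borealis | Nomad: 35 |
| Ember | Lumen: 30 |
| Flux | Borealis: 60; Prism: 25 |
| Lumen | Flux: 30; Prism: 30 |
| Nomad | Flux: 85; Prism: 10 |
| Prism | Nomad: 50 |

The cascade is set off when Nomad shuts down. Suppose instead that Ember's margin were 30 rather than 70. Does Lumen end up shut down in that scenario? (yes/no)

no

With Ember's margin at 30:
Round 1 — Nomad shuts down (initial).
  Flux: +85 → 85 ≥ 40
  Prism: +10 → 10 < 60
Round 2 — Flux shuts down.
  Borealis: +60 → 60 ≥ 40
  Prism: +25 → 35 < 60
Round 3 — Borealis shuts down.
No further shutdowns.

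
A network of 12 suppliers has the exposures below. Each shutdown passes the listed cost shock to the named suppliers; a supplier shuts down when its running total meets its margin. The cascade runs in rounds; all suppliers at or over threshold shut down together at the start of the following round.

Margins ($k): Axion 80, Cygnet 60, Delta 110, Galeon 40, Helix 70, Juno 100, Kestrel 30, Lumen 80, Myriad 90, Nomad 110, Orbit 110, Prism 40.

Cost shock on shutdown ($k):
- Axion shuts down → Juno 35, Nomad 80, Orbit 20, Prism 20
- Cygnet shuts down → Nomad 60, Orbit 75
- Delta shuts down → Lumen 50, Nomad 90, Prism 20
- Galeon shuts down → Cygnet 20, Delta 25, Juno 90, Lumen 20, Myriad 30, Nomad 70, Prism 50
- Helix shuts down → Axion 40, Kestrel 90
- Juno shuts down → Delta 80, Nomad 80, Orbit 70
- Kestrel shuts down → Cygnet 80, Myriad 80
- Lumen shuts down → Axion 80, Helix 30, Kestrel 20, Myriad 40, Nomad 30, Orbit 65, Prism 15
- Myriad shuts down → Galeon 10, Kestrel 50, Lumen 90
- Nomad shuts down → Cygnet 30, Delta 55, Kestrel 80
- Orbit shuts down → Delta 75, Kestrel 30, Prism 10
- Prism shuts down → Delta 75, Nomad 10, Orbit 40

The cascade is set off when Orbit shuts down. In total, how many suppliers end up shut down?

Round 1 — Orbit shuts down (initial).
  Delta: +75 → 75 < 110
  Kestrel: +30 → 30 ≥ 30
  Prism: +10 → 10 < 40
Round 2 — Kestrel shuts down.
  Cygnet: +80 → 80 ≥ 60
  Myriad: +80 → 80 < 90
Round 3 — Cygnet shuts down.
  Nomad: +60 → 60 < 110
No further shutdowns.

3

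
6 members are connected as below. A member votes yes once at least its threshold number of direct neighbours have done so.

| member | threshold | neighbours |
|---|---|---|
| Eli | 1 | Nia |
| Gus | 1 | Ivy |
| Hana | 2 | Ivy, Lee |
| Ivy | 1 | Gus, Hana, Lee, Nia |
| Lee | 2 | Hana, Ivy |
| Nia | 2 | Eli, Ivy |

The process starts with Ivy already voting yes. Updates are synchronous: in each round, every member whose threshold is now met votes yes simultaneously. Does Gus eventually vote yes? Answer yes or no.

yes

Round 1 — Ivy votes yes (initial).
Round 2 — checking thresholds:
  Gus: 1 of 1 neighbours ≥ 1, votes yes.
  Hana: 1 of 2 neighbours < 2, not yet.
  Lee: 1 of 2 neighbours < 2, not yet.
  Nia: 1 of 2 neighbours < 2, not yet.
Round 3 — no new yes votes; cascade stops.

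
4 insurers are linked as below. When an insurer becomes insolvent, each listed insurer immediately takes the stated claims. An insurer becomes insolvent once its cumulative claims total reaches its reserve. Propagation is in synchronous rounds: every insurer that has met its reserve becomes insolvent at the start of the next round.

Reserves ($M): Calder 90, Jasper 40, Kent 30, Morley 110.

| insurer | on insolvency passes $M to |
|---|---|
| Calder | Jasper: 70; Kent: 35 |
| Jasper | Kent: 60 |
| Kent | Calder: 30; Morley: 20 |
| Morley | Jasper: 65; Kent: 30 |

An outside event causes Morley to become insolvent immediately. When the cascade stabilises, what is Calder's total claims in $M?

30

Round 1 — Morley becomes insolvent (initial).
  Jasper: +65 → 65 ≥ 40
  Kent: +30 → 30 ≥ 30
Round 2 — Jasper, Kent become insolvent.
  Calder: +30 → 30 < 90
No further insolvencies.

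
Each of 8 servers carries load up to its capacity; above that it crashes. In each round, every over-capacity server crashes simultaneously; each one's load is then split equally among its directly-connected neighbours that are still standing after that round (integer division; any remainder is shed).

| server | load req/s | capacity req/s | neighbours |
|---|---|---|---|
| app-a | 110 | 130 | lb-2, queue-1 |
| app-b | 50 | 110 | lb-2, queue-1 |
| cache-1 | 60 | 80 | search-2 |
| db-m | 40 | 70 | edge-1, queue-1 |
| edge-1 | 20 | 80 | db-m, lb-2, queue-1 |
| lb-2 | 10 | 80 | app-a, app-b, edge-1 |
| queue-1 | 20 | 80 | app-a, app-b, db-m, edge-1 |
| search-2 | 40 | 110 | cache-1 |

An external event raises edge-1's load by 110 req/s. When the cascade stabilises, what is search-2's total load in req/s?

40

Round 1 — edge-1 at 130 > 80. edge-1 crashes.
  edge-1 sheds 130 req/s to db-m, lb-2, queue-1: 43 each (1 lost).
    db-m: 40+43 = 83 > 70
    lb-2: 10+43 = 53 ≤ 80
    queue-1: 20+43 = 63 ≤ 80
Round 2 — db-m crashes.
  db-m sheds 83 req/s to queue-1: 83 each.
    queue-1: 63+83 = 146 > 80
Round 3 — queue-1 crashes.
  queue-1 sheds 146 req/s to app-a, app-b: 73 each.
    app-a: 110+73 = 183 > 130
    app-b: 50+73 = 123 > 110
Round 4 — app-a, app-b crash.
  app-a sheds 183 req/s to lb-2: 183 each.
    lb-2: 53+183 = 236 > 80
  app-b sheds 123 req/s to lb-2: 123 each.
    lb-2: 236+123 = 359 > 80
Round 5 — lb-2 crashes.
  lb-2 sheds 359 req/s: no online neighbours, lost.
No further crashes.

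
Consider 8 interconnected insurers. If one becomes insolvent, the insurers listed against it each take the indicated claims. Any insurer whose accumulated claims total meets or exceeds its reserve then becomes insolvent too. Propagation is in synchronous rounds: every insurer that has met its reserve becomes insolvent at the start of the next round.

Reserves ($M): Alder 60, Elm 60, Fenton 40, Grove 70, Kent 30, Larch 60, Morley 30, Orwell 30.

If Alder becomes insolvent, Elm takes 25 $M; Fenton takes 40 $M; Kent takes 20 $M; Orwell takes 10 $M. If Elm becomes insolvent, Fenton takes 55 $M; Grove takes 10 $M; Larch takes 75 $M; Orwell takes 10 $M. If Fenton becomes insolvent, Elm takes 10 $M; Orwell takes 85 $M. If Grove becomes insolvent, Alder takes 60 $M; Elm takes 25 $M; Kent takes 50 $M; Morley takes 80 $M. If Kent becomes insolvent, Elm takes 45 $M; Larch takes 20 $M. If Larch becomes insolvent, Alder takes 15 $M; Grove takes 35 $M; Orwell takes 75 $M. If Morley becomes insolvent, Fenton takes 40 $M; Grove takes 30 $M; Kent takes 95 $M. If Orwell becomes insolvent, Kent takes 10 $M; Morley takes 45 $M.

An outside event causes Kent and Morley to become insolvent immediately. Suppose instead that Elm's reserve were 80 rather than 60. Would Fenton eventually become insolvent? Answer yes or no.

With Elm's reserve at 80:
Round 1 — Kent, Morley become insolvent (initial).
  Elm: +45 → 45 < 80
  Fenton: +40 → 40 ≥ 40
  Grove: +30 → 30 < 70
  Larch: +20 → 20 < 60
Round 2 — Fenton becomes insolvent.
  Elm: +10 → 55 < 80
  Orwell: +85 → 85 ≥ 30
Round 3 — Orwell becomes insolvent.
No further insolvencies.

yes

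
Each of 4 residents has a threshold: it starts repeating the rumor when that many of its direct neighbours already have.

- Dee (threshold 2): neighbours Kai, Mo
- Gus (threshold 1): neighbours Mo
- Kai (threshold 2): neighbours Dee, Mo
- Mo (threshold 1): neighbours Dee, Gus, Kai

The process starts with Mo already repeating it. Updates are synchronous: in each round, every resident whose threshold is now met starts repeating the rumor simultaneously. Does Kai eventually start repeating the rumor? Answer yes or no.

Round 1 — Mo starts repeating the rumor (initial).
Round 2 — checking thresholds:
  Dee: 1 of 2 neighbours < 2, not yet.
  Gus: 1 of 1 neighbours ≥ 1, starts repeating the rumor.
  Kai: 1 of 2 neighbours < 2, not yet.
Round 3 — no new spreads; cascade stops.

no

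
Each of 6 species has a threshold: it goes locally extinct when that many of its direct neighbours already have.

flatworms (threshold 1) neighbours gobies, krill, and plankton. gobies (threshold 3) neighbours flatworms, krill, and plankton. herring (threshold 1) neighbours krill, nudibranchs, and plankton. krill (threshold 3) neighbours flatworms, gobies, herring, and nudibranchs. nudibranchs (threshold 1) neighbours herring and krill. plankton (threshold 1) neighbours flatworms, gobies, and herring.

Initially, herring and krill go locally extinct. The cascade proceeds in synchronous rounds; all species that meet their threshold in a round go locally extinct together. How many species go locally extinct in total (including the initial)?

6

Round 1 — herring, krill go locally extinct (initial).
Round 2 — checking thresholds:
  flatworms: 1 of 3 neighbours ≥ 1, goes locally extinct.
  gobies: 1 of 3 neighbours < 3, not yet.
  nudibranchs: 2 of 2 neighbours ≥ 1, goes locally extinct.
  plankton: 1 of 3 neighbours ≥ 1, goes locally extinct.
Round 3 — checking thresholds:
  gobies: 3 of 3 neighbours ≥ 3, goes locally extinct.
Round 4 — no new extinctions; cascade stops.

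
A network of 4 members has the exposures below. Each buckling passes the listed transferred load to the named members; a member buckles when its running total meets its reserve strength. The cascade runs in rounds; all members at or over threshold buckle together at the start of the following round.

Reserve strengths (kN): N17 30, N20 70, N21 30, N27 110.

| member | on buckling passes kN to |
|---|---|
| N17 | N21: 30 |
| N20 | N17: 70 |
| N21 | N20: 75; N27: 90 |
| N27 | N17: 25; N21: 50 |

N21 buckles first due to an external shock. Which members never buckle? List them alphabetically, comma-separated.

N27

Round 1 — N21 buckles (initial).
  N20: +75 → 75 ≥ 70
  N27: +90 → 90 < 110
Round 2 — N20 buckles.
  N17: +70 → 70 ≥ 30
Round 3 — N17 buckles.
No further bucklings.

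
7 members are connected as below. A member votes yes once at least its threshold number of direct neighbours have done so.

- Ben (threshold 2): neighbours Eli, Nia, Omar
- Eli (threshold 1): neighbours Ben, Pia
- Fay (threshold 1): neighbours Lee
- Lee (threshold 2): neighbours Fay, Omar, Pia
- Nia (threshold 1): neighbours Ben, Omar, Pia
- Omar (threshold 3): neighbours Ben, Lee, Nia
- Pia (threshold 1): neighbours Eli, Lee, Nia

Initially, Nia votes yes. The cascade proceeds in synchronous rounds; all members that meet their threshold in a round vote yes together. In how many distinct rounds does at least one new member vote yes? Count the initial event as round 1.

4

Round 1 — Nia votes yes (initial).
Round 2 — checking thresholds:
  Ben: 1 of 3 neighbours < 2, holds.
  Omar: 1 of 3 neighbours < 3, holds.
  Pia: 1 of 3 neighbours ≥ 1, votes yes.
Round 3 — checking thresholds:
  Ben: 1 of 3 neighbours < 2, holds.
  Eli: 1 of 2 neighbours ≥ 1, votes yes.
  Lee: 1 of 3 neighbours < 2, holds.
  Omar: 1 of 3 neighbours < 3, holds.
Round 4 — checking thresholds:
  Ben: 2 of 3 neighbours ≥ 2, votes yes.
  Lee: 1 of 3 neighbours < 2, holds.
  Omar: 1 of 3 neighbours < 3, holds.
Round 5 — no new yes votes; cascade stops.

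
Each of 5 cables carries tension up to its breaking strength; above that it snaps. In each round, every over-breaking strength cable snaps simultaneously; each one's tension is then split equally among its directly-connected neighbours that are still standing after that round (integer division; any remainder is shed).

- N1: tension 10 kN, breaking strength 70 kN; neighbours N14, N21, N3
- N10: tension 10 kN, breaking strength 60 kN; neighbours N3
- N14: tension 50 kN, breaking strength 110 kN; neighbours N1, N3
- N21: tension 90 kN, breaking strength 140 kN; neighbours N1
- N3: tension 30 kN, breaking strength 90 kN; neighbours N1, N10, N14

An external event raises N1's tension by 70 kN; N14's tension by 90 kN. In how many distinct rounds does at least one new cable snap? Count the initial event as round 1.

3

Round 1 — N1 at 80 > 70; N14 at 140 > 110. N1, N14 snap.
  N1 sheds 80 kN to N21, N3: 40 each.
    N21: 90+40 = 130 ≤ 140
    N3: 30+40 = 70 ≤ 90
  N14 sheds 140 kN to N3: 140 each.
    N3: 70+140 = 210 > 90
Round 2 — N3 snaps.
  N3 sheds 210 kN to N10: 210 each.
    N10: 10+210 = 220 > 60
Round 3 — N10 snaps.
  N10 sheds 220 kN: no online neighbours, lost.
No further breaks.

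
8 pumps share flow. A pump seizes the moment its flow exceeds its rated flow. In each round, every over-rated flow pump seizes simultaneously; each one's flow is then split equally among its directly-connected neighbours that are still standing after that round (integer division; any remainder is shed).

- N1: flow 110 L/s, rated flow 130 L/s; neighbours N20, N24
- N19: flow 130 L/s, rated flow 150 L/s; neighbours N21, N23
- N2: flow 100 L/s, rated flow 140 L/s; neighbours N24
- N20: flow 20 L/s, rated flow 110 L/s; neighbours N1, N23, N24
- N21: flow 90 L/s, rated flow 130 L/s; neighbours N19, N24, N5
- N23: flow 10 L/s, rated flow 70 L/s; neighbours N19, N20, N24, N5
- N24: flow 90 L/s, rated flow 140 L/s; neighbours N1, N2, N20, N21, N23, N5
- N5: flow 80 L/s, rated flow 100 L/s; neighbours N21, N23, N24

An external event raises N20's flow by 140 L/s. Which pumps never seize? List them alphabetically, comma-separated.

N2

Round 1 — N20 at 160 > 110. N20 seizes.
  N20 sheds 160 L/s to N1, N23, N24: 53 each (1 lost).
    N1: 110+53 = 163 > 130
    N23: 10+53 = 63 ≤ 70
    N24: 90+53 = 143 > 140
Round 2 — N1, N24 seize.
  N1 sheds 163 L/s: no online neighbours, lost.
  N24 sheds 143 L/s to N2, N21, N23, N5: 35 each (3 lost).
    N2: 100+35 = 135 ≤ 140
    N21: 90+35 = 125 ≤ 130
    N23: 63+35 = 98 > 70
    N5: 80+35 = 115 > 100
Round 3 — N23, N5 seize.
  N23 sheds 98 L/s to N19: 98 each.
    N19: 130+98 = 228 > 150
  N5 sheds 115 L/s to N21: 115 each.
    N21: 125+115 = 240 > 130
Round 4 — N19, N21 seize.
  N19 sheds 228 L/s: no online neighbours, lost.
  N21 sheds 240 L/s: no online neighbours, lost.
No further seizures.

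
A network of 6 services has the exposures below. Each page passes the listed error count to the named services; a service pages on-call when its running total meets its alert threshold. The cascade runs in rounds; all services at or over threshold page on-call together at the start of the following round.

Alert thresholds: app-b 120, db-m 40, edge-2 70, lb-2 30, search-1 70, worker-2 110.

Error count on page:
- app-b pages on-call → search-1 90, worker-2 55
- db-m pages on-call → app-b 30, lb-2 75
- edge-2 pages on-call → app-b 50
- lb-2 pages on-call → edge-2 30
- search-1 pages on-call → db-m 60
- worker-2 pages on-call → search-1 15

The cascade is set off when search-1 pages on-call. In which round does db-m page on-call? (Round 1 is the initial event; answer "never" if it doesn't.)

2

Round 1 — search-1 pages on-call (initial).
  db-m: +60 → 60 ≥ 40
Round 2 — db-m pages on-call.
  app-b: +30 → 30 < 120
  lb-2: +75 → 75 ≥ 30
Round 3 — lb-2 pages on-call.
  edge-2: +30 → 30 < 70
No further pages.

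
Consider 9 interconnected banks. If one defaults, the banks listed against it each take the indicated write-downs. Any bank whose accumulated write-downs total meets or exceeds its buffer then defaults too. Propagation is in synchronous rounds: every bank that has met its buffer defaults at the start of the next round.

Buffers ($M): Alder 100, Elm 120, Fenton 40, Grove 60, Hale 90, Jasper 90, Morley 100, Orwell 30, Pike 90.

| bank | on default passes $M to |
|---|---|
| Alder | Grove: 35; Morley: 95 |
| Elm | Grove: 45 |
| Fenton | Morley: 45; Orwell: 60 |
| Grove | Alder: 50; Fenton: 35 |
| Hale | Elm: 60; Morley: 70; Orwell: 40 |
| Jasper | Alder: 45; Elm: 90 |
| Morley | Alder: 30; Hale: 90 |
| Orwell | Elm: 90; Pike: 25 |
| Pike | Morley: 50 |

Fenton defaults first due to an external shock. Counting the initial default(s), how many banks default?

Round 1 — Fenton defaults (initial).
  Morley: +45 → 45 < 100
  Orwell: +60 → 60 ≥ 30
Round 2 — Orwell defaults.
  Elm: +90 → 90 < 120
  Pike: +25 → 25 < 90
No further defaults.

2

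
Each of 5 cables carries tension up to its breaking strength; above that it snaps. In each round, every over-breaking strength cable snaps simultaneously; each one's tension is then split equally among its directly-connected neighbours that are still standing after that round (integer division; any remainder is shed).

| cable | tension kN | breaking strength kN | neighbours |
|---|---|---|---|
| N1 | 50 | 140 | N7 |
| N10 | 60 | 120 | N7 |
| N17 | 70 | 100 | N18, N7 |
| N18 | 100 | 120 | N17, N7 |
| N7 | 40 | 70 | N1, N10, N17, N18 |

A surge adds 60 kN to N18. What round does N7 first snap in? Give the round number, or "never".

Round 1 — N18 at 160 > 120. N18 snaps.
  N18 sheds 160 kN to N17, N7: 80 each.
    N17: 70+80 = 150 > 100
    N7: 40+80 = 120 > 70
Round 2 — N17, N7 snap.
  N17 sheds 150 kN: no online neighbours, lost.
  N7 sheds 120 kN to N1, N10: 60 each.
    N1: 50+60 = 110 ≤ 140
    N10: 60+60 = 120 ≤ 120
No further breaks.

2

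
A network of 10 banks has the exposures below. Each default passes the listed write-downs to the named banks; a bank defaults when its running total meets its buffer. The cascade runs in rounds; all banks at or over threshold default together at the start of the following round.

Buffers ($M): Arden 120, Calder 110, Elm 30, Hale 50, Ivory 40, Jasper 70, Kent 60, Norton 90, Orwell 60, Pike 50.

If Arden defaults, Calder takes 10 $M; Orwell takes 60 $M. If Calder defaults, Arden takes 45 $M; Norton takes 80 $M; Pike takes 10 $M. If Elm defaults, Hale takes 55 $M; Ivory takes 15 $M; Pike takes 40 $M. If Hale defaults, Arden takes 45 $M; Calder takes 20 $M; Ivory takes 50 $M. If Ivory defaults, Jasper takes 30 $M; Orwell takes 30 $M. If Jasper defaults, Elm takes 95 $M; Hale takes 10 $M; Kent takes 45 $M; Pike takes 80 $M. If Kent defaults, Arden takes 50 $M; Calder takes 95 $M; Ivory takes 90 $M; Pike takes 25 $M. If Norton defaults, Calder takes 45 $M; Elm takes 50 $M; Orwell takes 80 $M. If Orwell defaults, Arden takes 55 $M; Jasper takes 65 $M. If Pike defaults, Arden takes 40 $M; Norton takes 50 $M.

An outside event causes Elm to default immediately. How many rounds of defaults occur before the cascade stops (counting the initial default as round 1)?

3

Round 1 — Elm defaults (initial).
  Hale: +55 → 55 ≥ 50
  Ivory: +15 → 15 < 40
  Pike: +40 → 40 < 50
Round 2 — Hale defaults.
  Arden: +45 → 45 < 120
  Calder: +20 → 20 < 110
  Ivory: +50 → 65 ≥ 40
Round 3 — Ivory defaults.
  Jasper: +30 → 30 < 70
  Orwell: +30 → 30 < 60
No further defaults.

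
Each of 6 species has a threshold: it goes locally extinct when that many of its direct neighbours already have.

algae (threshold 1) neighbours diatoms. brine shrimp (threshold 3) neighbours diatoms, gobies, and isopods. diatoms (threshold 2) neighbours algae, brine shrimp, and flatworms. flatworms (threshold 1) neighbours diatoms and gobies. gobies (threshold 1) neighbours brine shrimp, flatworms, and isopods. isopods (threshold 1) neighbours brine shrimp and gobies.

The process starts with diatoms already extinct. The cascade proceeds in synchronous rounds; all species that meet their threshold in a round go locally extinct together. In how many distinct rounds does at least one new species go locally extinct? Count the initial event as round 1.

5

Round 1 — diatoms goes locally extinct (initial).
Round 2 — checking thresholds:
  algae: 1 of 1 neighbours ≥ 1, goes locally extinct.
  brine shrimp: 1 of 3 neighbours < 3, not yet.
  flatworms: 1 of 2 neighbours ≥ 1, goes locally extinct.
Round 3 — checking thresholds:
  brine shrimp: 1 of 3 neighbours < 3, not yet.
  gobies: 1 of 3 neighbours ≥ 1, goes locally extinct.
Round 4 — checking thresholds:
  brine shrimp: 2 of 3 neighbours < 3, not yet.
  isopods: 1 of 2 neighbours ≥ 1, goes locally extinct.
Round 5 — checking thresholds:
  brine shrimp: 3 of 3 neighbours ≥ 3, goes locally extinct.
Round 6 — no new extinctions; cascade stops.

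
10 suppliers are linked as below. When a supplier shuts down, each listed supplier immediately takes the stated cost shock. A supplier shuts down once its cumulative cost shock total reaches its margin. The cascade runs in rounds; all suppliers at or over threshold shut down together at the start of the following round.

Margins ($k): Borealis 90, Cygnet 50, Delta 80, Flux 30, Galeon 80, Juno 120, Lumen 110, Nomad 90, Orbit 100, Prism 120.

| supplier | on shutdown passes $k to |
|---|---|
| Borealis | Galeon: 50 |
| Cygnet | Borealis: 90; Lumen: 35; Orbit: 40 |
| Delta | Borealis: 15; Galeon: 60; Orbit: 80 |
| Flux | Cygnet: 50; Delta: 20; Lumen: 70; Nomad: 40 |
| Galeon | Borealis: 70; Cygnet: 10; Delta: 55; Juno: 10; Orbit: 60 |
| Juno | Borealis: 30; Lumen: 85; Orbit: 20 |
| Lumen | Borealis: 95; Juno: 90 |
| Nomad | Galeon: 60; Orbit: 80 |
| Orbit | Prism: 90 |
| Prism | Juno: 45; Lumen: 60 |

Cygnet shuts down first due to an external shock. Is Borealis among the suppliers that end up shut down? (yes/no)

Round 1 — Cygnet shuts down (initial).
  Borealis: +90 → 90 ≥ 90
  Lumen: +35 → 35 < 110
  Orbit: +40 → 40 < 100
Round 2 — Borealis shuts down.
  Galeon: +50 → 50 < 80
No further shutdowns.

yes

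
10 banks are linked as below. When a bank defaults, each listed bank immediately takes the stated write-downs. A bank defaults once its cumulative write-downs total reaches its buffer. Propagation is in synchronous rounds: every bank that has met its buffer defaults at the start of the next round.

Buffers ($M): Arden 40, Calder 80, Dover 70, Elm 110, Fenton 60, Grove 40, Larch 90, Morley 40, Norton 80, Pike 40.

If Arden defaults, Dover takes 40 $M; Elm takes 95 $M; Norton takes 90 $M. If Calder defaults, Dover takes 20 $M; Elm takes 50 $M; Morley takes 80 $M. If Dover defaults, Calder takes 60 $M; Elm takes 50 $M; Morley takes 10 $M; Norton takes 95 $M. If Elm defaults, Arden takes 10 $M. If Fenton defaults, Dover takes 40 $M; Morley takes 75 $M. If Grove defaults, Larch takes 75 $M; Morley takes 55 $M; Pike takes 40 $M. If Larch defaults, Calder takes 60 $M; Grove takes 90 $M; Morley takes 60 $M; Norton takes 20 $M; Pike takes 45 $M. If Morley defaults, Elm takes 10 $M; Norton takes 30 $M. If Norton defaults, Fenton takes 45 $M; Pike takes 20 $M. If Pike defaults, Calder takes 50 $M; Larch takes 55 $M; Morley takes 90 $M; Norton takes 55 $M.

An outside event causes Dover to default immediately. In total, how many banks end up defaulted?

Round 1 — Dover defaults (initial).
  Calder: +60 → 60 < 80
  Elm: +50 → 50 < 110
  Morley: +10 → 10 < 40
  Norton: +95 → 95 ≥ 80
Round 2 — Norton defaults.
  Fenton: +45 → 45 < 60
  Pike: +20 → 20 < 40
No further defaults.

2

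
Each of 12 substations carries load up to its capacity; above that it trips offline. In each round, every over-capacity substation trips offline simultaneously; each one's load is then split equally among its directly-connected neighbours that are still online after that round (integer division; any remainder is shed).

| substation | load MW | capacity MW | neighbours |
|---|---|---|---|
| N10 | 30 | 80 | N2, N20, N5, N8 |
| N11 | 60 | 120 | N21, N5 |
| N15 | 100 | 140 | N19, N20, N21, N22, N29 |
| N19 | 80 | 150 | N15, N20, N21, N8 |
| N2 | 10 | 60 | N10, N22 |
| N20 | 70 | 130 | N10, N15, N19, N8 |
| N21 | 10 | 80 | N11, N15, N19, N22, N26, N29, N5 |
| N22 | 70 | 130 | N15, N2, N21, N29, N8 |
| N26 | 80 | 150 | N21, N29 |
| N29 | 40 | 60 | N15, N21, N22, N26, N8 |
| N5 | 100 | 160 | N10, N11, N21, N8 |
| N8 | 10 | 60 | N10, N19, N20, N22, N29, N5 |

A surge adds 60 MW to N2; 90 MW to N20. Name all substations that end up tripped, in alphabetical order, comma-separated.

Round 1 — N2 at 70 > 60; N20 at 160 > 130. N2, N20 trip offline.
  N2 sheds 70 MW to N10, N22: 35 each.
    N10: 30+35 = 65 ≤ 80
    N22: 70+35 = 105 ≤ 130
  N20 sheds 160 MW to N10, N15, N19, N8: 40 each.
    N10: 65+40 = 105 > 80
    N15: 100+40 = 140 ≤ 140
    N19: 80+40 = 120 ≤ 150
    N8: 10+40 = 50 ≤ 60
Round 2 — N10 trips offline.
  N10 sheds 105 MW to N5, N8: 52 each (1 lost).
    N5: 100+52 = 152 ≤ 160
    N8: 50+52 = 102 > 60
Round 3 — N8 trips offline.
  N8 sheds 102 MW to N19, N22, N29, N5: 25 each (2 lost).
    N19: 120+25 = 145 ≤ 150
    N22: 105+25 = 130 ≤ 130
    N29: 40+25 = 65 > 60
    N5: 152+25 = 177 > 160
Round 4 — N29, N5 trip offline.
  N29 sheds 65 MW to N15, N21, N22, N26: 16 each (1 lost).
    N15: 140+16 = 156 > 140
    N21: 10+16 = 26 ≤ 80
    N22: 130+16 = 146 > 130
    N26: 80+16 = 96 ≤ 150
  N5 sheds 177 MW to N11, N21: 88 each (1 lost).
    N11: 60+88 = 148 > 120
    N21: 26+88 = 114 > 80
Round 5 — N11, N15, N21, N22 trip offline.
  N11 sheds 148 MW: no online neighbours, lost.
  N15 sheds 156 MW to N19: 156 each.
    N19: 145+156 = 301 > 150
  N21 sheds 114 MW to N19, N26: 57 each.
    N19: 301+57 = 358 > 150
    N26: 96+57 = 153 > 150
  N22 sheds 146 MW: no online neighbours, lost.
Round 6 — N19, N26 trip offline.
  N19 sheds 358 MW: no online neighbours, lost.
  N26 sheds 153 MW: no online neighbours, lost.
No further trips.

N10, N11, N15, N19, N2, N20, N21, N22, N26, N29, N5, N8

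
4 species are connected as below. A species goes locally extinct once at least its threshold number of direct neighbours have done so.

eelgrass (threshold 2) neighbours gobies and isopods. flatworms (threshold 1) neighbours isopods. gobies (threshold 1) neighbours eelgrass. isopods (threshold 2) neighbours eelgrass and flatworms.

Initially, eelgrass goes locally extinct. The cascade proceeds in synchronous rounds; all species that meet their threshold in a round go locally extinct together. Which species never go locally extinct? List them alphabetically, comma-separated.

Round 1 — eelgrass goes locally extinct (initial).
Round 2 — checking thresholds:
  gobies: 1 of 1 neighbours ≥ 1, goes locally extinct.
  isopods: 1 of 2 neighbours < 2, holds.
Round 3 — no new extinctions; cascade stops.

flatworms, isopods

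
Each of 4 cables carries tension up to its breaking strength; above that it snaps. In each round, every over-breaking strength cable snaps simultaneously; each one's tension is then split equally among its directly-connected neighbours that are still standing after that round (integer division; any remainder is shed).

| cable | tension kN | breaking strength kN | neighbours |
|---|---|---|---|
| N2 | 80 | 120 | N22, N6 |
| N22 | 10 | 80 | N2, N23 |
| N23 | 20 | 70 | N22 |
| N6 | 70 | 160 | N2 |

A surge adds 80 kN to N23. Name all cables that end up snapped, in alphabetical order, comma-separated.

N2, N22, N23, N6

Round 1 — N23 at 100 > 70. N23 snaps.
  N23 sheds 100 kN to N22: 100 each.
    N22: 10+100 = 110 > 80
Round 2 — N22 snaps.
  N22 sheds 110 kN to N2: 110 each.
    N2: 80+110 = 190 > 120
Round 3 — N2 snaps.
  N2 sheds 190 kN to N6: 190 each.
    N6: 70+190 = 260 > 160
Round 4 — N6 snaps.
  N6 sheds 260 kN: no online neighbours, lost.
No further breaks.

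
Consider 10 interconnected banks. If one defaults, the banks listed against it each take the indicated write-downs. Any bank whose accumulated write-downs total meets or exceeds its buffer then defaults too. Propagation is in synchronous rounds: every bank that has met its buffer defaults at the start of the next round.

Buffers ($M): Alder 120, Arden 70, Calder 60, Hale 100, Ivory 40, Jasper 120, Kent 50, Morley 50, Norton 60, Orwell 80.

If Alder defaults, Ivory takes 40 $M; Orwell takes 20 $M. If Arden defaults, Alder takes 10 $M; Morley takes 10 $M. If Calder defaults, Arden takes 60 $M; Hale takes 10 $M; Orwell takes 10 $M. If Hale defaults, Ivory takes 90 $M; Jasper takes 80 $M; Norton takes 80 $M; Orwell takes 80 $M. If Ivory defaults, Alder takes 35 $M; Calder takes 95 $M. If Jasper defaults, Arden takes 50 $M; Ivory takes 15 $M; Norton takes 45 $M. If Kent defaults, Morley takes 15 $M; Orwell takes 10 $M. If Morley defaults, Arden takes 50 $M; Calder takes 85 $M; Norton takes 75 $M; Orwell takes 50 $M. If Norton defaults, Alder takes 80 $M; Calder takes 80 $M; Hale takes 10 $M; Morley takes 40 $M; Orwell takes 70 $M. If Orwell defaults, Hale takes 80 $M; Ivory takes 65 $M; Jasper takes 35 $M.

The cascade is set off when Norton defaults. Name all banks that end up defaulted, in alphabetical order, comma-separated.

Calder, Hale, Ivory, Norton, Orwell

Round 1 — Norton defaults (initial).
  Alder: +80 → 80 < 120
  Calder: +80 → 80 ≥ 60
  Hale: +10 → 10 < 100
  Morley: +40 → 40 < 50
  Orwell: +70 → 70 < 80
Round 2 — Calder defaults.
  Arden: +60 → 60 < 70
  Hale: +10 → 20 < 100
  Orwell: +10 → 80 ≥ 80
Round 3 — Orwell defaults.
  Hale: +80 → 100 ≥ 100
  Ivory: +65 → 65 ≥ 40
  Jasper: +35 → 35 < 120
Round 4 — Hale, Ivory default.
  Alder: +35 → 115 < 120
  Jasper: +80 → 115 < 120
No further defaults.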